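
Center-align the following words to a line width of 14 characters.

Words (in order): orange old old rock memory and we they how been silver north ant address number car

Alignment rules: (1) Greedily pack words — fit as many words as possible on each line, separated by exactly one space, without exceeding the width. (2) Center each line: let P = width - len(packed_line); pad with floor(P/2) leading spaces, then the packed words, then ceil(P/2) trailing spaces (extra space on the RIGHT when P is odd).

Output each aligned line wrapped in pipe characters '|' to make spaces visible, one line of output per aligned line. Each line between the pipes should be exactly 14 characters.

Line 1: ['orange', 'old', 'old'] (min_width=14, slack=0)
Line 2: ['rock', 'memory'] (min_width=11, slack=3)
Line 3: ['and', 'we', 'they'] (min_width=11, slack=3)
Line 4: ['how', 'been'] (min_width=8, slack=6)
Line 5: ['silver', 'north'] (min_width=12, slack=2)
Line 6: ['ant', 'address'] (min_width=11, slack=3)
Line 7: ['number', 'car'] (min_width=10, slack=4)

Answer: |orange old old|
| rock memory  |
| and we they  |
|   how been   |
| silver north |
| ant address  |
|  number car  |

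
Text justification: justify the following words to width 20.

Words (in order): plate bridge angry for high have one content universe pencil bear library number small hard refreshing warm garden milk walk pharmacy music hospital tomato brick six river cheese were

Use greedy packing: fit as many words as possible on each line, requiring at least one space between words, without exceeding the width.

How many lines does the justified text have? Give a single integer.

Line 1: ['plate', 'bridge', 'angry'] (min_width=18, slack=2)
Line 2: ['for', 'high', 'have', 'one'] (min_width=17, slack=3)
Line 3: ['content', 'universe'] (min_width=16, slack=4)
Line 4: ['pencil', 'bear', 'library'] (min_width=19, slack=1)
Line 5: ['number', 'small', 'hard'] (min_width=17, slack=3)
Line 6: ['refreshing', 'warm'] (min_width=15, slack=5)
Line 7: ['garden', 'milk', 'walk'] (min_width=16, slack=4)
Line 8: ['pharmacy', 'music'] (min_width=14, slack=6)
Line 9: ['hospital', 'tomato'] (min_width=15, slack=5)
Line 10: ['brick', 'six', 'river'] (min_width=15, slack=5)
Line 11: ['cheese', 'were'] (min_width=11, slack=9)
Total lines: 11

Answer: 11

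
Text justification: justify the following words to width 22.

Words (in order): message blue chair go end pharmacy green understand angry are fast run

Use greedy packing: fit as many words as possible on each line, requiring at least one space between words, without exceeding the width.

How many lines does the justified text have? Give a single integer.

Line 1: ['message', 'blue', 'chair', 'go'] (min_width=21, slack=1)
Line 2: ['end', 'pharmacy', 'green'] (min_width=18, slack=4)
Line 3: ['understand', 'angry', 'are'] (min_width=20, slack=2)
Line 4: ['fast', 'run'] (min_width=8, slack=14)
Total lines: 4

Answer: 4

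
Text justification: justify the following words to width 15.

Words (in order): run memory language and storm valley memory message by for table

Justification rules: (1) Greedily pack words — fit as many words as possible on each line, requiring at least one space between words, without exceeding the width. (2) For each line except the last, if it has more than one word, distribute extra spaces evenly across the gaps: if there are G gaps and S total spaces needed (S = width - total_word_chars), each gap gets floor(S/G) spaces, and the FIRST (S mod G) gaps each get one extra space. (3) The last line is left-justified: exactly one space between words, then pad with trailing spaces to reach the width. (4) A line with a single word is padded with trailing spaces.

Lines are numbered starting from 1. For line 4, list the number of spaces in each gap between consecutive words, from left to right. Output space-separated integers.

Answer: 2

Derivation:
Line 1: ['run', 'memory'] (min_width=10, slack=5)
Line 2: ['language', 'and'] (min_width=12, slack=3)
Line 3: ['storm', 'valley'] (min_width=12, slack=3)
Line 4: ['memory', 'message'] (min_width=14, slack=1)
Line 5: ['by', 'for', 'table'] (min_width=12, slack=3)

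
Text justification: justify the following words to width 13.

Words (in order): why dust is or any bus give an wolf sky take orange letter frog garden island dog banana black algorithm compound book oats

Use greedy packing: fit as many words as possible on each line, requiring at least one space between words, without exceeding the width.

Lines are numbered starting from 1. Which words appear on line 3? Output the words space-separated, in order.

Line 1: ['why', 'dust', 'is'] (min_width=11, slack=2)
Line 2: ['or', 'any', 'bus'] (min_width=10, slack=3)
Line 3: ['give', 'an', 'wolf'] (min_width=12, slack=1)
Line 4: ['sky', 'take'] (min_width=8, slack=5)
Line 5: ['orange', 'letter'] (min_width=13, slack=0)
Line 6: ['frog', 'garden'] (min_width=11, slack=2)
Line 7: ['island', 'dog'] (min_width=10, slack=3)
Line 8: ['banana', 'black'] (min_width=12, slack=1)
Line 9: ['algorithm'] (min_width=9, slack=4)
Line 10: ['compound', 'book'] (min_width=13, slack=0)
Line 11: ['oats'] (min_width=4, slack=9)

Answer: give an wolf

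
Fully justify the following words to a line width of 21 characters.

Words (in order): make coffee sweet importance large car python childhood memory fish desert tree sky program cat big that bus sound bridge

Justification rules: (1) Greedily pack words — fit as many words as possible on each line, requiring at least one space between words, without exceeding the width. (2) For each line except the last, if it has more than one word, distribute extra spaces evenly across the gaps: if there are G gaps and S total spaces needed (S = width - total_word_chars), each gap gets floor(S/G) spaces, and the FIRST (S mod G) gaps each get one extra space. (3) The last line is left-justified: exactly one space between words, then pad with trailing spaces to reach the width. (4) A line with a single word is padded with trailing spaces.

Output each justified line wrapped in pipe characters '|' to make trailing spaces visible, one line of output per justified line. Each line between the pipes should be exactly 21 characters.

Answer: |make   coffee   sweet|
|importance  large car|
|python      childhood|
|memory   fish  desert|
|tree  sky program cat|
|big  that  bus  sound|
|bridge               |

Derivation:
Line 1: ['make', 'coffee', 'sweet'] (min_width=17, slack=4)
Line 2: ['importance', 'large', 'car'] (min_width=20, slack=1)
Line 3: ['python', 'childhood'] (min_width=16, slack=5)
Line 4: ['memory', 'fish', 'desert'] (min_width=18, slack=3)
Line 5: ['tree', 'sky', 'program', 'cat'] (min_width=20, slack=1)
Line 6: ['big', 'that', 'bus', 'sound'] (min_width=18, slack=3)
Line 7: ['bridge'] (min_width=6, slack=15)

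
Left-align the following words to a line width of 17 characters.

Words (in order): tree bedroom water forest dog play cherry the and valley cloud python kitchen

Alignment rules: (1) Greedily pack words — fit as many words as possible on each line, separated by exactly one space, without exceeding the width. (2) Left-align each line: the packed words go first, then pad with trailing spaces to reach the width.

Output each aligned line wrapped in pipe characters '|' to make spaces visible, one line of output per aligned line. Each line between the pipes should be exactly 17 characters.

Line 1: ['tree', 'bedroom'] (min_width=12, slack=5)
Line 2: ['water', 'forest', 'dog'] (min_width=16, slack=1)
Line 3: ['play', 'cherry', 'the'] (min_width=15, slack=2)
Line 4: ['and', 'valley', 'cloud'] (min_width=16, slack=1)
Line 5: ['python', 'kitchen'] (min_width=14, slack=3)

Answer: |tree bedroom     |
|water forest dog |
|play cherry the  |
|and valley cloud |
|python kitchen   |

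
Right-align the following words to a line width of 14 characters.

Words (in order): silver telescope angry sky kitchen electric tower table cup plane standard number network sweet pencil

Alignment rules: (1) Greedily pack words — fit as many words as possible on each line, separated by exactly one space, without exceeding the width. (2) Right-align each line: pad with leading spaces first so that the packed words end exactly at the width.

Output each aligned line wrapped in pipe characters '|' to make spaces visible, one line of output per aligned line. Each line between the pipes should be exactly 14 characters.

Answer: |        silver|
|     telescope|
|     angry sky|
|       kitchen|
|electric tower|
|     table cup|
|plane standard|
|number network|
|  sweet pencil|

Derivation:
Line 1: ['silver'] (min_width=6, slack=8)
Line 2: ['telescope'] (min_width=9, slack=5)
Line 3: ['angry', 'sky'] (min_width=9, slack=5)
Line 4: ['kitchen'] (min_width=7, slack=7)
Line 5: ['electric', 'tower'] (min_width=14, slack=0)
Line 6: ['table', 'cup'] (min_width=9, slack=5)
Line 7: ['plane', 'standard'] (min_width=14, slack=0)
Line 8: ['number', 'network'] (min_width=14, slack=0)
Line 9: ['sweet', 'pencil'] (min_width=12, slack=2)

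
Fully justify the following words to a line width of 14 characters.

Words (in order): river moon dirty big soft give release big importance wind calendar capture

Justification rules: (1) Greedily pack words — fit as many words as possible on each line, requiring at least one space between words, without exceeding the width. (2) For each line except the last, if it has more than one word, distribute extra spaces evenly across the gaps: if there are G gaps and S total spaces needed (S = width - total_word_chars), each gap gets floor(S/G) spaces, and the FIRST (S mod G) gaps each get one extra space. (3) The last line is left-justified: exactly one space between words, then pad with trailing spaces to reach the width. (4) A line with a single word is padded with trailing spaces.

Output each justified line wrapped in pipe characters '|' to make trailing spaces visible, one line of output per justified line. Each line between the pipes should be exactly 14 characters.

Line 1: ['river', 'moon'] (min_width=10, slack=4)
Line 2: ['dirty', 'big', 'soft'] (min_width=14, slack=0)
Line 3: ['give', 'release'] (min_width=12, slack=2)
Line 4: ['big', 'importance'] (min_width=14, slack=0)
Line 5: ['wind', 'calendar'] (min_width=13, slack=1)
Line 6: ['capture'] (min_width=7, slack=7)

Answer: |river     moon|
|dirty big soft|
|give   release|
|big importance|
|wind  calendar|
|capture       |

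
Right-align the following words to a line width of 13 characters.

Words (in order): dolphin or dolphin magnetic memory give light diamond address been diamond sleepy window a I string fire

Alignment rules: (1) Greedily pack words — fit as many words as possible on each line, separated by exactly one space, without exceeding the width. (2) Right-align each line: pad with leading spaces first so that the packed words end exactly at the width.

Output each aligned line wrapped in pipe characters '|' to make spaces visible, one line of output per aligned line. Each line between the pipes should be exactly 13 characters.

Answer: |   dolphin or|
|      dolphin|
|     magnetic|
|  memory give|
|light diamond|
| address been|
|      diamond|
|sleepy window|
|   a I string|
|         fire|

Derivation:
Line 1: ['dolphin', 'or'] (min_width=10, slack=3)
Line 2: ['dolphin'] (min_width=7, slack=6)
Line 3: ['magnetic'] (min_width=8, slack=5)
Line 4: ['memory', 'give'] (min_width=11, slack=2)
Line 5: ['light', 'diamond'] (min_width=13, slack=0)
Line 6: ['address', 'been'] (min_width=12, slack=1)
Line 7: ['diamond'] (min_width=7, slack=6)
Line 8: ['sleepy', 'window'] (min_width=13, slack=0)
Line 9: ['a', 'I', 'string'] (min_width=10, slack=3)
Line 10: ['fire'] (min_width=4, slack=9)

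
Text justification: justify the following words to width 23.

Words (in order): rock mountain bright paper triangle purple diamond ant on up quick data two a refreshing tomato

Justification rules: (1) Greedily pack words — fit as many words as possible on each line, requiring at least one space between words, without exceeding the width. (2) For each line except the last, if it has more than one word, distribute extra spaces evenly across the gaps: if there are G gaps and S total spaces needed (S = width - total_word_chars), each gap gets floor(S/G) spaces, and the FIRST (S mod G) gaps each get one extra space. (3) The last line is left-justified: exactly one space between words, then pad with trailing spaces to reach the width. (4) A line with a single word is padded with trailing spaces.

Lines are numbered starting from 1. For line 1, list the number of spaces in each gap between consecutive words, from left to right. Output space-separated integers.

Line 1: ['rock', 'mountain', 'bright'] (min_width=20, slack=3)
Line 2: ['paper', 'triangle', 'purple'] (min_width=21, slack=2)
Line 3: ['diamond', 'ant', 'on', 'up', 'quick'] (min_width=23, slack=0)
Line 4: ['data', 'two', 'a', 'refreshing'] (min_width=21, slack=2)
Line 5: ['tomato'] (min_width=6, slack=17)

Answer: 3 2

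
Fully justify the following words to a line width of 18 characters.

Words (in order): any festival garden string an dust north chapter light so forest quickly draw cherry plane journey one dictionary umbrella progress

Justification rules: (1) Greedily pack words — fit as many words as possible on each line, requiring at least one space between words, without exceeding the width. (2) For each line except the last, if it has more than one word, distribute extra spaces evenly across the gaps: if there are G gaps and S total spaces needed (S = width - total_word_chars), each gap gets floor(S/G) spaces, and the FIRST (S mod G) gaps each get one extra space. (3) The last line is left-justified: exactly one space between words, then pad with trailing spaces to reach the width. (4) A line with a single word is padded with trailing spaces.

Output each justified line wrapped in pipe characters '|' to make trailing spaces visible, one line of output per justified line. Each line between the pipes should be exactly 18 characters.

Line 1: ['any', 'festival'] (min_width=12, slack=6)
Line 2: ['garden', 'string', 'an'] (min_width=16, slack=2)
Line 3: ['dust', 'north', 'chapter'] (min_width=18, slack=0)
Line 4: ['light', 'so', 'forest'] (min_width=15, slack=3)
Line 5: ['quickly', 'draw'] (min_width=12, slack=6)
Line 6: ['cherry', 'plane'] (min_width=12, slack=6)
Line 7: ['journey', 'one'] (min_width=11, slack=7)
Line 8: ['dictionary'] (min_width=10, slack=8)
Line 9: ['umbrella', 'progress'] (min_width=17, slack=1)

Answer: |any       festival|
|garden  string  an|
|dust north chapter|
|light   so  forest|
|quickly       draw|
|cherry       plane|
|journey        one|
|dictionary        |
|umbrella progress |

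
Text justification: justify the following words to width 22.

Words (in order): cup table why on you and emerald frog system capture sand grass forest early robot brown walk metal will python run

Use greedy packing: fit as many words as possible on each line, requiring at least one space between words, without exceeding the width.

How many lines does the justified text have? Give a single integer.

Answer: 6

Derivation:
Line 1: ['cup', 'table', 'why', 'on', 'you'] (min_width=20, slack=2)
Line 2: ['and', 'emerald', 'frog'] (min_width=16, slack=6)
Line 3: ['system', 'capture', 'sand'] (min_width=19, slack=3)
Line 4: ['grass', 'forest', 'early'] (min_width=18, slack=4)
Line 5: ['robot', 'brown', 'walk', 'metal'] (min_width=22, slack=0)
Line 6: ['will', 'python', 'run'] (min_width=15, slack=7)
Total lines: 6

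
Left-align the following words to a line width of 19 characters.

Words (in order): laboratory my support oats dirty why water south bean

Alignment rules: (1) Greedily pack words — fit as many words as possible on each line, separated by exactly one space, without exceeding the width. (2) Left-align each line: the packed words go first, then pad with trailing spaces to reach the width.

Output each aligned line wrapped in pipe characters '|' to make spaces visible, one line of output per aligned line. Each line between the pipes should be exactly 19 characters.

Line 1: ['laboratory', 'my'] (min_width=13, slack=6)
Line 2: ['support', 'oats', 'dirty'] (min_width=18, slack=1)
Line 3: ['why', 'water', 'south'] (min_width=15, slack=4)
Line 4: ['bean'] (min_width=4, slack=15)

Answer: |laboratory my      |
|support oats dirty |
|why water south    |
|bean               |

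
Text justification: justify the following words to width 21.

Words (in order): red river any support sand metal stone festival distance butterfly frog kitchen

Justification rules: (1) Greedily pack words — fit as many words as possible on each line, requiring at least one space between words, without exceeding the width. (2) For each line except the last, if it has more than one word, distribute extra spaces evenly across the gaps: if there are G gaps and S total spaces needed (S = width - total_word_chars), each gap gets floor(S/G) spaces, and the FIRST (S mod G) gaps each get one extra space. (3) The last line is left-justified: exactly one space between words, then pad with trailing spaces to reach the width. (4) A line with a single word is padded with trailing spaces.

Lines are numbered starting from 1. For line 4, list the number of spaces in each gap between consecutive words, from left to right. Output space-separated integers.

Line 1: ['red', 'river', 'any', 'support'] (min_width=21, slack=0)
Line 2: ['sand', 'metal', 'stone'] (min_width=16, slack=5)
Line 3: ['festival', 'distance'] (min_width=17, slack=4)
Line 4: ['butterfly', 'frog'] (min_width=14, slack=7)
Line 5: ['kitchen'] (min_width=7, slack=14)

Answer: 8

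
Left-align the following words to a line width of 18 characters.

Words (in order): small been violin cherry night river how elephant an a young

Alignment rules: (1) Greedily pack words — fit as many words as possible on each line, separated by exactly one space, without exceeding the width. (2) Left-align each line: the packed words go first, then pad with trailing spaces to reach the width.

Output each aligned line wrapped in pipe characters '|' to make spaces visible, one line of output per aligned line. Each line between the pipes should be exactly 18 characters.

Line 1: ['small', 'been', 'violin'] (min_width=17, slack=1)
Line 2: ['cherry', 'night', 'river'] (min_width=18, slack=0)
Line 3: ['how', 'elephant', 'an', 'a'] (min_width=17, slack=1)
Line 4: ['young'] (min_width=5, slack=13)

Answer: |small been violin |
|cherry night river|
|how elephant an a |
|young             |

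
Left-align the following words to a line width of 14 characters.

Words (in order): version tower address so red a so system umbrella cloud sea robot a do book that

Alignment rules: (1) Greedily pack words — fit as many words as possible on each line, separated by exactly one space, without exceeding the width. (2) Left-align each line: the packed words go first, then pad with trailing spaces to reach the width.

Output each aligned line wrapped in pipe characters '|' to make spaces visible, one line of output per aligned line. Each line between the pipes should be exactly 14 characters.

Answer: |version tower |
|address so red|
|a so system   |
|umbrella cloud|
|sea robot a do|
|book that     |

Derivation:
Line 1: ['version', 'tower'] (min_width=13, slack=1)
Line 2: ['address', 'so', 'red'] (min_width=14, slack=0)
Line 3: ['a', 'so', 'system'] (min_width=11, slack=3)
Line 4: ['umbrella', 'cloud'] (min_width=14, slack=0)
Line 5: ['sea', 'robot', 'a', 'do'] (min_width=14, slack=0)
Line 6: ['book', 'that'] (min_width=9, slack=5)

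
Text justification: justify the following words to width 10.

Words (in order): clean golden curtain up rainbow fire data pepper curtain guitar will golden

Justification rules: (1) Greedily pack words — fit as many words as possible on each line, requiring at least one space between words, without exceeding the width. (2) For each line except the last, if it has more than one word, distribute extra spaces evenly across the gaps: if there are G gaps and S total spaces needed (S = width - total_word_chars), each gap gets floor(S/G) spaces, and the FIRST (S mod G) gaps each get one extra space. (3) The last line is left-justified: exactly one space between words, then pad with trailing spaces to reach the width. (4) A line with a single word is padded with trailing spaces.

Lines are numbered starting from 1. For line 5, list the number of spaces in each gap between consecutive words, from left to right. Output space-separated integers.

Line 1: ['clean'] (min_width=5, slack=5)
Line 2: ['golden'] (min_width=6, slack=4)
Line 3: ['curtain', 'up'] (min_width=10, slack=0)
Line 4: ['rainbow'] (min_width=7, slack=3)
Line 5: ['fire', 'data'] (min_width=9, slack=1)
Line 6: ['pepper'] (min_width=6, slack=4)
Line 7: ['curtain'] (min_width=7, slack=3)
Line 8: ['guitar'] (min_width=6, slack=4)
Line 9: ['will'] (min_width=4, slack=6)
Line 10: ['golden'] (min_width=6, slack=4)

Answer: 2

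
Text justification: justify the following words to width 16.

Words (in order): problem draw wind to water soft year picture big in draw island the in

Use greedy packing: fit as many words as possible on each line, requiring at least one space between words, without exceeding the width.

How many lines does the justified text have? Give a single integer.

Answer: 6

Derivation:
Line 1: ['problem', 'draw'] (min_width=12, slack=4)
Line 2: ['wind', 'to', 'water'] (min_width=13, slack=3)
Line 3: ['soft', 'year'] (min_width=9, slack=7)
Line 4: ['picture', 'big', 'in'] (min_width=14, slack=2)
Line 5: ['draw', 'island', 'the'] (min_width=15, slack=1)
Line 6: ['in'] (min_width=2, slack=14)
Total lines: 6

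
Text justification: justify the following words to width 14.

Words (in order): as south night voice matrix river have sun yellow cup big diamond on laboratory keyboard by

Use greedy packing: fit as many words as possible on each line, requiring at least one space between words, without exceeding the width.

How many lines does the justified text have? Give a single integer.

Line 1: ['as', 'south', 'night'] (min_width=14, slack=0)
Line 2: ['voice', 'matrix'] (min_width=12, slack=2)
Line 3: ['river', 'have', 'sun'] (min_width=14, slack=0)
Line 4: ['yellow', 'cup', 'big'] (min_width=14, slack=0)
Line 5: ['diamond', 'on'] (min_width=10, slack=4)
Line 6: ['laboratory'] (min_width=10, slack=4)
Line 7: ['keyboard', 'by'] (min_width=11, slack=3)
Total lines: 7

Answer: 7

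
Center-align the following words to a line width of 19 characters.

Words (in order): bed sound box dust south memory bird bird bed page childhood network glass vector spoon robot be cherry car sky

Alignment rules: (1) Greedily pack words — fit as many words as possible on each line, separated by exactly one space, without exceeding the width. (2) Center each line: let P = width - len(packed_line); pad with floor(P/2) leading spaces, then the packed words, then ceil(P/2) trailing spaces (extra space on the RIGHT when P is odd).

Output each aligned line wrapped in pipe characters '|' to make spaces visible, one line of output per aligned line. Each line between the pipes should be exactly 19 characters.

Line 1: ['bed', 'sound', 'box', 'dust'] (min_width=18, slack=1)
Line 2: ['south', 'memory', 'bird'] (min_width=17, slack=2)
Line 3: ['bird', 'bed', 'page'] (min_width=13, slack=6)
Line 4: ['childhood', 'network'] (min_width=17, slack=2)
Line 5: ['glass', 'vector', 'spoon'] (min_width=18, slack=1)
Line 6: ['robot', 'be', 'cherry', 'car'] (min_width=19, slack=0)
Line 7: ['sky'] (min_width=3, slack=16)

Answer: |bed sound box dust |
| south memory bird |
|   bird bed page   |
| childhood network |
|glass vector spoon |
|robot be cherry car|
|        sky        |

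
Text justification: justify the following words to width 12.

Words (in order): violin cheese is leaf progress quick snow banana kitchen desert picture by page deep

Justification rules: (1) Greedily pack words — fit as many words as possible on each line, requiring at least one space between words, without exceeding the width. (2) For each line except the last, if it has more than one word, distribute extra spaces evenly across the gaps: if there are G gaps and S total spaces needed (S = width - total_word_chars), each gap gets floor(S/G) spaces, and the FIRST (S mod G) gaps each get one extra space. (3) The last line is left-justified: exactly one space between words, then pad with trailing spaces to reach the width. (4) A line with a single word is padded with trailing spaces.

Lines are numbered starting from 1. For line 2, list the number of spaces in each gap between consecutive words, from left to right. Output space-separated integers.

Line 1: ['violin'] (min_width=6, slack=6)
Line 2: ['cheese', 'is'] (min_width=9, slack=3)
Line 3: ['leaf'] (min_width=4, slack=8)
Line 4: ['progress'] (min_width=8, slack=4)
Line 5: ['quick', 'snow'] (min_width=10, slack=2)
Line 6: ['banana'] (min_width=6, slack=6)
Line 7: ['kitchen'] (min_width=7, slack=5)
Line 8: ['desert'] (min_width=6, slack=6)
Line 9: ['picture', 'by'] (min_width=10, slack=2)
Line 10: ['page', 'deep'] (min_width=9, slack=3)

Answer: 4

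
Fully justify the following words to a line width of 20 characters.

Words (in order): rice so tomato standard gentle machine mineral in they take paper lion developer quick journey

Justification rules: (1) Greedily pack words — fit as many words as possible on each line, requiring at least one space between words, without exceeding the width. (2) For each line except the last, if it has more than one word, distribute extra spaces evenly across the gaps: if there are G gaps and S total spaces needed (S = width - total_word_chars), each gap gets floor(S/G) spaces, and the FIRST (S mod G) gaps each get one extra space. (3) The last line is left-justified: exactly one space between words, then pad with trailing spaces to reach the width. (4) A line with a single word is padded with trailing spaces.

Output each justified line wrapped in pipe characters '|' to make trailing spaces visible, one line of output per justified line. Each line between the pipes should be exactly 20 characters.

Answer: |rice    so    tomato|
|standard      gentle|
|machine  mineral  in|
|they take paper lion|
|developer      quick|
|journey             |

Derivation:
Line 1: ['rice', 'so', 'tomato'] (min_width=14, slack=6)
Line 2: ['standard', 'gentle'] (min_width=15, slack=5)
Line 3: ['machine', 'mineral', 'in'] (min_width=18, slack=2)
Line 4: ['they', 'take', 'paper', 'lion'] (min_width=20, slack=0)
Line 5: ['developer', 'quick'] (min_width=15, slack=5)
Line 6: ['journey'] (min_width=7, slack=13)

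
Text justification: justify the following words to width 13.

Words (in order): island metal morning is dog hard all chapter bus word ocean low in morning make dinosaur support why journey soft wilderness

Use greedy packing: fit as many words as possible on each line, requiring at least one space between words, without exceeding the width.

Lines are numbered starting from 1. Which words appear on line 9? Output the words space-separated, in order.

Answer: support why

Derivation:
Line 1: ['island', 'metal'] (min_width=12, slack=1)
Line 2: ['morning', 'is'] (min_width=10, slack=3)
Line 3: ['dog', 'hard', 'all'] (min_width=12, slack=1)
Line 4: ['chapter', 'bus'] (min_width=11, slack=2)
Line 5: ['word', 'ocean'] (min_width=10, slack=3)
Line 6: ['low', 'in'] (min_width=6, slack=7)
Line 7: ['morning', 'make'] (min_width=12, slack=1)
Line 8: ['dinosaur'] (min_width=8, slack=5)
Line 9: ['support', 'why'] (min_width=11, slack=2)
Line 10: ['journey', 'soft'] (min_width=12, slack=1)
Line 11: ['wilderness'] (min_width=10, slack=3)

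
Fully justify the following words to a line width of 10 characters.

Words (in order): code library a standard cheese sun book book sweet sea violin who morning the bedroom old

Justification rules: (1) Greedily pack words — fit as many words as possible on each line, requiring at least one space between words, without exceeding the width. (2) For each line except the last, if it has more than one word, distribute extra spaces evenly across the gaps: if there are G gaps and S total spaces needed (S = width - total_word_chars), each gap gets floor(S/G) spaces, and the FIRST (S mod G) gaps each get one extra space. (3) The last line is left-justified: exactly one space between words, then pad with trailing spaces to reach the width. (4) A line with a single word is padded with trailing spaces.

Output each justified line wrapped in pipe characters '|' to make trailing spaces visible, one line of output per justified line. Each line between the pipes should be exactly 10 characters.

Answer: |code      |
|library  a|
|standard  |
|cheese sun|
|book  book|
|sweet  sea|
|violin who|
|morning   |
|the       |
|bedroom   |
|old       |

Derivation:
Line 1: ['code'] (min_width=4, slack=6)
Line 2: ['library', 'a'] (min_width=9, slack=1)
Line 3: ['standard'] (min_width=8, slack=2)
Line 4: ['cheese', 'sun'] (min_width=10, slack=0)
Line 5: ['book', 'book'] (min_width=9, slack=1)
Line 6: ['sweet', 'sea'] (min_width=9, slack=1)
Line 7: ['violin', 'who'] (min_width=10, slack=0)
Line 8: ['morning'] (min_width=7, slack=3)
Line 9: ['the'] (min_width=3, slack=7)
Line 10: ['bedroom'] (min_width=7, slack=3)
Line 11: ['old'] (min_width=3, slack=7)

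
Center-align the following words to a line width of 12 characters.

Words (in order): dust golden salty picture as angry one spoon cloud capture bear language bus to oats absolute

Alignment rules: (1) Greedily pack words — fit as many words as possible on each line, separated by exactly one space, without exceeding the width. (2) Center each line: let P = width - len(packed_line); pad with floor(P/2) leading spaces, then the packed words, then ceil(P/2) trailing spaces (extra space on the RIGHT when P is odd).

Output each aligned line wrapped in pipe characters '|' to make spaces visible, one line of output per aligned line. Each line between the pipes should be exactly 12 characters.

Line 1: ['dust', 'golden'] (min_width=11, slack=1)
Line 2: ['salty'] (min_width=5, slack=7)
Line 3: ['picture', 'as'] (min_width=10, slack=2)
Line 4: ['angry', 'one'] (min_width=9, slack=3)
Line 5: ['spoon', 'cloud'] (min_width=11, slack=1)
Line 6: ['capture', 'bear'] (min_width=12, slack=0)
Line 7: ['language', 'bus'] (min_width=12, slack=0)
Line 8: ['to', 'oats'] (min_width=7, slack=5)
Line 9: ['absolute'] (min_width=8, slack=4)

Answer: |dust golden |
|   salty    |
| picture as |
| angry one  |
|spoon cloud |
|capture bear|
|language bus|
|  to oats   |
|  absolute  |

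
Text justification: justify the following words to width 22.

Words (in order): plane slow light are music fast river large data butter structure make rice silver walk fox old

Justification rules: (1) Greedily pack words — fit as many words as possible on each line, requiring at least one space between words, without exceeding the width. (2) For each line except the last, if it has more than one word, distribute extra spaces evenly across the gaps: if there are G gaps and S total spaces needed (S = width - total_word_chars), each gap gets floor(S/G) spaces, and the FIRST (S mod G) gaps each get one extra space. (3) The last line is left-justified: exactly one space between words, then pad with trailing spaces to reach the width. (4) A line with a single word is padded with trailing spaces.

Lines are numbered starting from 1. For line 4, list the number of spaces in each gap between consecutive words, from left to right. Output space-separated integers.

Answer: 2 1 1

Derivation:
Line 1: ['plane', 'slow', 'light', 'are'] (min_width=20, slack=2)
Line 2: ['music', 'fast', 'river', 'large'] (min_width=22, slack=0)
Line 3: ['data', 'butter', 'structure'] (min_width=21, slack=1)
Line 4: ['make', 'rice', 'silver', 'walk'] (min_width=21, slack=1)
Line 5: ['fox', 'old'] (min_width=7, slack=15)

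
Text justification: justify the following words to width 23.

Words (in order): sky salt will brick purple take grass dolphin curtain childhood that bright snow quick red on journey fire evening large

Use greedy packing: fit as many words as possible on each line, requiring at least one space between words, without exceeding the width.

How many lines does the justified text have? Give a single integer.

Answer: 7

Derivation:
Line 1: ['sky', 'salt', 'will', 'brick'] (min_width=19, slack=4)
Line 2: ['purple', 'take', 'grass'] (min_width=17, slack=6)
Line 3: ['dolphin', 'curtain'] (min_width=15, slack=8)
Line 4: ['childhood', 'that', 'bright'] (min_width=21, slack=2)
Line 5: ['snow', 'quick', 'red', 'on'] (min_width=17, slack=6)
Line 6: ['journey', 'fire', 'evening'] (min_width=20, slack=3)
Line 7: ['large'] (min_width=5, slack=18)
Total lines: 7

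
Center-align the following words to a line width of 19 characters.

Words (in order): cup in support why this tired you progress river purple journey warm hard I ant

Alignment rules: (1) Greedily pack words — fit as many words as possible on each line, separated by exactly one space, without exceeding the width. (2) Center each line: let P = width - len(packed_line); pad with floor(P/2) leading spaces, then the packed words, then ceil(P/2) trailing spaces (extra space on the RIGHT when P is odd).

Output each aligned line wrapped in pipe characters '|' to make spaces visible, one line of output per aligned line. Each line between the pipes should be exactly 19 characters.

Line 1: ['cup', 'in', 'support', 'why'] (min_width=18, slack=1)
Line 2: ['this', 'tired', 'you'] (min_width=14, slack=5)
Line 3: ['progress', 'river'] (min_width=14, slack=5)
Line 4: ['purple', 'journey', 'warm'] (min_width=19, slack=0)
Line 5: ['hard', 'I', 'ant'] (min_width=10, slack=9)

Answer: |cup in support why |
|  this tired you   |
|  progress river   |
|purple journey warm|
|    hard I ant     |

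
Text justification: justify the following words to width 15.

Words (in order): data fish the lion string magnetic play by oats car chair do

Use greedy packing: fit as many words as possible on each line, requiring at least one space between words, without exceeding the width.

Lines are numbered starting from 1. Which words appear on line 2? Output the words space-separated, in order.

Line 1: ['data', 'fish', 'the'] (min_width=13, slack=2)
Line 2: ['lion', 'string'] (min_width=11, slack=4)
Line 3: ['magnetic', 'play'] (min_width=13, slack=2)
Line 4: ['by', 'oats', 'car'] (min_width=11, slack=4)
Line 5: ['chair', 'do'] (min_width=8, slack=7)

Answer: lion string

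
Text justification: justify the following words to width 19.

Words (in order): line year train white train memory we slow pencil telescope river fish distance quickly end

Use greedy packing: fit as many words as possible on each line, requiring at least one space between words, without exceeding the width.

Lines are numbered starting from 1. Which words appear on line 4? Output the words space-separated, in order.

Answer: telescope river

Derivation:
Line 1: ['line', 'year', 'train'] (min_width=15, slack=4)
Line 2: ['white', 'train', 'memory'] (min_width=18, slack=1)
Line 3: ['we', 'slow', 'pencil'] (min_width=14, slack=5)
Line 4: ['telescope', 'river'] (min_width=15, slack=4)
Line 5: ['fish', 'distance'] (min_width=13, slack=6)
Line 6: ['quickly', 'end'] (min_width=11, slack=8)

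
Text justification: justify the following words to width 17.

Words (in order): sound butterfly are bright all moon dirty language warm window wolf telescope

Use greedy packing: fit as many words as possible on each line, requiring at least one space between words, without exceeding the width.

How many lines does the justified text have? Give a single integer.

Line 1: ['sound', 'butterfly'] (min_width=15, slack=2)
Line 2: ['are', 'bright', 'all'] (min_width=14, slack=3)
Line 3: ['moon', 'dirty'] (min_width=10, slack=7)
Line 4: ['language', 'warm'] (min_width=13, slack=4)
Line 5: ['window', 'wolf'] (min_width=11, slack=6)
Line 6: ['telescope'] (min_width=9, slack=8)
Total lines: 6

Answer: 6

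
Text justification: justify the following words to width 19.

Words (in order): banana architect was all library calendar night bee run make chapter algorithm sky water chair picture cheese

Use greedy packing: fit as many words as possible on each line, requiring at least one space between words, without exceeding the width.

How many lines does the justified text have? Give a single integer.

Answer: 7

Derivation:
Line 1: ['banana', 'architect'] (min_width=16, slack=3)
Line 2: ['was', 'all', 'library'] (min_width=15, slack=4)
Line 3: ['calendar', 'night', 'bee'] (min_width=18, slack=1)
Line 4: ['run', 'make', 'chapter'] (min_width=16, slack=3)
Line 5: ['algorithm', 'sky', 'water'] (min_width=19, slack=0)
Line 6: ['chair', 'picture'] (min_width=13, slack=6)
Line 7: ['cheese'] (min_width=6, slack=13)
Total lines: 7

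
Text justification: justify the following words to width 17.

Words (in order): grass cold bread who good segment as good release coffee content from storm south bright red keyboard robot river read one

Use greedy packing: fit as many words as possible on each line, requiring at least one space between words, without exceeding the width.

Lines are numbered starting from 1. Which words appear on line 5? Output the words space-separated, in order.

Answer: from storm south

Derivation:
Line 1: ['grass', 'cold', 'bread'] (min_width=16, slack=1)
Line 2: ['who', 'good', 'segment'] (min_width=16, slack=1)
Line 3: ['as', 'good', 'release'] (min_width=15, slack=2)
Line 4: ['coffee', 'content'] (min_width=14, slack=3)
Line 5: ['from', 'storm', 'south'] (min_width=16, slack=1)
Line 6: ['bright', 'red'] (min_width=10, slack=7)
Line 7: ['keyboard', 'robot'] (min_width=14, slack=3)
Line 8: ['river', 'read', 'one'] (min_width=14, slack=3)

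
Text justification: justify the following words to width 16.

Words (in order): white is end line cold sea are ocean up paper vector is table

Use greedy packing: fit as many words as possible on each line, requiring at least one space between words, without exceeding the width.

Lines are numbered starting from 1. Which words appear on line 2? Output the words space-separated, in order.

Line 1: ['white', 'is', 'end'] (min_width=12, slack=4)
Line 2: ['line', 'cold', 'sea'] (min_width=13, slack=3)
Line 3: ['are', 'ocean', 'up'] (min_width=12, slack=4)
Line 4: ['paper', 'vector', 'is'] (min_width=15, slack=1)
Line 5: ['table'] (min_width=5, slack=11)

Answer: line cold sea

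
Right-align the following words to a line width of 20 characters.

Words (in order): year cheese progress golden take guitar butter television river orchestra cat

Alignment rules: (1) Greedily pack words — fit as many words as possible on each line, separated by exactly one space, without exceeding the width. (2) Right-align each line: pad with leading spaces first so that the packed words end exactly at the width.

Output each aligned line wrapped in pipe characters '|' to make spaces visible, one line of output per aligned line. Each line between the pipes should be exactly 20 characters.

Line 1: ['year', 'cheese', 'progress'] (min_width=20, slack=0)
Line 2: ['golden', 'take', 'guitar'] (min_width=18, slack=2)
Line 3: ['butter', 'television'] (min_width=17, slack=3)
Line 4: ['river', 'orchestra', 'cat'] (min_width=19, slack=1)

Answer: |year cheese progress|
|  golden take guitar|
|   butter television|
| river orchestra cat|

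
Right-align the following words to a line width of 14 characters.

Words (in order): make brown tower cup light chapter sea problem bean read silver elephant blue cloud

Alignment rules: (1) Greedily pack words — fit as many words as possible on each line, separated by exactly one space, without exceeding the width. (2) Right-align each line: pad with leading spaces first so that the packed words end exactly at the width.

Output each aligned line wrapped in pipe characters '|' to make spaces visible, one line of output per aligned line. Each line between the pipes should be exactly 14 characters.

Line 1: ['make', 'brown'] (min_width=10, slack=4)
Line 2: ['tower', 'cup'] (min_width=9, slack=5)
Line 3: ['light', 'chapter'] (min_width=13, slack=1)
Line 4: ['sea', 'problem'] (min_width=11, slack=3)
Line 5: ['bean', 'read'] (min_width=9, slack=5)
Line 6: ['silver'] (min_width=6, slack=8)
Line 7: ['elephant', 'blue'] (min_width=13, slack=1)
Line 8: ['cloud'] (min_width=5, slack=9)

Answer: |    make brown|
|     tower cup|
| light chapter|
|   sea problem|
|     bean read|
|        silver|
| elephant blue|
|         cloud|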